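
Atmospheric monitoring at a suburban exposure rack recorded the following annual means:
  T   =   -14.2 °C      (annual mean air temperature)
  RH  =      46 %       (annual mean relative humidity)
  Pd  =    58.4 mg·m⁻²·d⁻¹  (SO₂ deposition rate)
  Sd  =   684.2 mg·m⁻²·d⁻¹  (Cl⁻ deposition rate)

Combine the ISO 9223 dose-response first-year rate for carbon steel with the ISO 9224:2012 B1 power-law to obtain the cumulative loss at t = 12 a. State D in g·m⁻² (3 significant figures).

D(12) = 463 g·m⁻²

carbon steel: T≤10 °C ⇒ hinge +0.150·(-14.2−10) = -3.6300
  Pd branch = 1.77·Pd^0.52·e^(0.02·RH+f) = 0.9763 μm/a
  Sd branch = 0.102·Sd^0.62·e^(0.033·RH+0.04·T) = 15.1 μm/a
  sum: 0.9763 + 15.1 → r_corr = 16.08 μm/a
Power-law: D(12) = r_corr · 12^0.523
  D(12) = 16.08 × 12^0.523 = 16.08 × 3.668 = 58.97 μm
  Mass loss = 58.97 μm × 7.85 g/cm³ = 462.9 g·m⁻²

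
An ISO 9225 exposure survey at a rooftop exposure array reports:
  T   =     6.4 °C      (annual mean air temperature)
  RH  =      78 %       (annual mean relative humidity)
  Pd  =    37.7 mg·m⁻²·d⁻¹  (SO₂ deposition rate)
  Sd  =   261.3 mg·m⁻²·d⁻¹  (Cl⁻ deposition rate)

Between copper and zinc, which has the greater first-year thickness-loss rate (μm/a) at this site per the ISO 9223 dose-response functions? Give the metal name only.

copper: f(T) = +0.126·(T−10) [T≤10 °C] = -0.4536
  SO₂ term: 0.0053·37.7^0.26·exp(0.059·78-0.4536) = 0.8625
  Cl⁻ term: 0.01025·261.3^0.27·exp(0.036·78+0.049·6.4) = 1.045
  sum: 0.8625 + 1.045 → r_corr = 1.907 μm/a
zinc: f(T) = +0.038·(T−10) [T≤10 °C] = -0.1368
  SO₂ term: 0.0129·37.7^0.44·exp(0.046·78-0.1368) = 2.009
  Sd branch = 0.0175·Sd^0.57·e^(0.008·RH+0.085·T) = 1.343 μm/a
  sum: 2.009 + 1.343 → r_corr = 3.352 μm/a
Ordering by μm/a: zinc (3.35) > copper (1.91)

zinc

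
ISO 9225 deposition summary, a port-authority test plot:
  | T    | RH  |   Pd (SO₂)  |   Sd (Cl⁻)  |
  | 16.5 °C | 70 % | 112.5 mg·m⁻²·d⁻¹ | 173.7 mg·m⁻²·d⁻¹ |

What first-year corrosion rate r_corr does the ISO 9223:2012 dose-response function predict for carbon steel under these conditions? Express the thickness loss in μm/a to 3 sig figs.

carbon steel: f(T) = -0.054·(T−10) [T>10 °C] = -0.3510
  Pd branch = 1.77·Pd^0.52·e^(0.02·RH+f) = 58.9 μm/a
  Sd branch = 0.102·Sd^0.62·e^(0.033·RH+0.04·T) = 48.66 μm/a
  sum: 58.9 + 48.66 → r_corr = 107.6 μm/a

r_corr = 108 μm/a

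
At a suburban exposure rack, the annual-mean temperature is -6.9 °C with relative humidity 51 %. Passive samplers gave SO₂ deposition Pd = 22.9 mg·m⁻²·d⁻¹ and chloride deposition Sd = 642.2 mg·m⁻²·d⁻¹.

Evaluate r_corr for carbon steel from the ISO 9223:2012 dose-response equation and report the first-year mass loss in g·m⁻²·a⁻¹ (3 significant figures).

r_corr = 196 g·m⁻²·a⁻¹

carbon steel: T≤10 °C ⇒ hinge +0.150·(-6.9−10) = -2.5350
  Pd branch = 1.77·Pd^0.52·e^(0.02·RH+f) = 1.982 μm/a
  Sd branch = 0.102·Sd^0.62·e^(0.033·RH+0.04·T) = 22.93 μm/a
  r_corr = 1.982 + 22.93 = 24.91 μm/a
Convert to mass loss: 24.91 μm/a × 7.85 g/cm³ = 195.6 g·m⁻²·a⁻¹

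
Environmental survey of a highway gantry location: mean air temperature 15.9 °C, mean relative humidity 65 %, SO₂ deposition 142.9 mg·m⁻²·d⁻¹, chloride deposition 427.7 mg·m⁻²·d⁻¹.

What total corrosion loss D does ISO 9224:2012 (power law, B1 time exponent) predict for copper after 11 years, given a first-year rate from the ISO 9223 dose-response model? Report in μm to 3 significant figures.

copper: temperature factor f = -0.080·(5.9) = -0.4720
  Pd branch = 0.0053·Pd^0.26·e^(0.059·RH+f) = 0.5561 μm/a
  Cl⁻ term: 0.01025·427.7^0.27·exp(0.036·65+0.049·15.9) = 1.191
  r_corr = 0.5561 + 1.191 = 1.747 μm/a
Power-law: D(11) = r_corr · 11^0.667
  D(11) = 1.747 × 11^0.667 = 1.747 × 4.95 = 8.646 μm

D(11) = 8.65 μm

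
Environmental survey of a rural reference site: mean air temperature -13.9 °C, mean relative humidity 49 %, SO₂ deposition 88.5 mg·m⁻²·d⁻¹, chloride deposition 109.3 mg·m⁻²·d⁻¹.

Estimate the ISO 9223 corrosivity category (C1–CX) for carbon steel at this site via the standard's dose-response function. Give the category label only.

C2

carbon steel: T≤10 °C ⇒ hinge +0.150·(-13.9−10) = -3.5850
  sulphur-dioxide contribution → 1.346 μm/a
  chloride contribution → 5.412 μm/a
  total first-year rate 6.758 μm/a
Category bounds: 1.3…25 μm/a bracket r_corr ⇒ C2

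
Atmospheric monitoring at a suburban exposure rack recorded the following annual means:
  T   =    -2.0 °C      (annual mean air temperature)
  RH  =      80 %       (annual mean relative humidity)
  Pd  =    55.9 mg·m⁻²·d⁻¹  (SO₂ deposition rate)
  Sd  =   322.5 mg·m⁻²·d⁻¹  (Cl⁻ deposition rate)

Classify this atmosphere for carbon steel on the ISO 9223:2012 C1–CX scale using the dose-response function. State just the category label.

C4

carbon steel: f(T) = +0.150·(T−10) [T≤10 °C] = -1.8000
  Pd branch = 1.77·Pd^0.52·e^(0.02·RH+f) = 11.74 μm/a
  Cl⁻ term: 0.102·322.5^0.62·exp(0.033·80+0.04·-2.0) = 47.39
  r_corr = 11.74 + 47.39 = 59.13 μm/a
ISO 9223 Table 2 (carbon steel): 50 < 59.1 ≤ 80 μm/a ⇒ C4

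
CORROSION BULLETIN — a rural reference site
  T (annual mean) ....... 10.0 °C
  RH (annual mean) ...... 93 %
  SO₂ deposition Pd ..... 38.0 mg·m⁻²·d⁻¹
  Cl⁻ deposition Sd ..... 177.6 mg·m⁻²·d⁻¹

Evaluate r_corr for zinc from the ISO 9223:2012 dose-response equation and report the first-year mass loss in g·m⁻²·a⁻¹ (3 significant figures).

r_corr = 44.7 g·m⁻²·a⁻¹

zinc: T≤10 °C ⇒ hinge +0.038·(10.0−10) = +0.0000
  Pd branch = 0.0129·Pd^0.44·e^(0.046·RH+f) = 4.609 μm/a
  Cl⁻ term: 0.0175·177.6^0.57·exp(0.008·93+0.085·10.0) = 1.65
  sum: 4.609 + 1.65 → r_corr = 6.259 μm/a
Convert to mass loss: 6.259 μm/a × 7.14 g/cm³ = 44.69 g·m⁻²·a⁻¹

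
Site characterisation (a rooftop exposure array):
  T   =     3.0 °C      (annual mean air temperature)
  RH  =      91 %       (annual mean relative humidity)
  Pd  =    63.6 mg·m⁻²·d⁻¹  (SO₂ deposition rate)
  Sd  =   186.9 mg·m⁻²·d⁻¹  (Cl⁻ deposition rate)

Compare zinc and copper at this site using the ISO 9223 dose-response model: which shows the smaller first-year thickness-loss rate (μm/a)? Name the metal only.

zinc: f(T) = +0.038·(T−10) [T≤10 °C] = -0.2660
  sulphur-dioxide contribution → 4.042 μm/a
  chloride contribution → 0.9221 μm/a
  ⇒ r_corr(zinc) = 4.964 μm/a
copper: f(T) = +0.126·(T−10) [T≤10 °C] = -0.8820
  sulphur-dioxide contribution → 1.386 μm/a
  chloride contribution → 1.29 μm/a
  ⇒ r_corr(copper) = 2.676 μm/a
Ordering by μm/a: zinc (4.96) > copper (2.68)

copper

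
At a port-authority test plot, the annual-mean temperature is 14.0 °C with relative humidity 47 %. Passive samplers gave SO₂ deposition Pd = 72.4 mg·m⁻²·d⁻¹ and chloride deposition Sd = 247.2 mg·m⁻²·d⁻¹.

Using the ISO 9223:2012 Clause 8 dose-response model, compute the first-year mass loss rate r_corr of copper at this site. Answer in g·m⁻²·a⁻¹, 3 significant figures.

copper: T>10 °C ⇒ hinge -0.080·(14.0−10) = -0.3200
  Pd branch = 0.0053·Pd^0.26·e^(0.059·RH+f) = 0.1876 μm/a
  Cl⁻ term: 0.01025·247.2^0.27·exp(0.036·47+0.049·14.0) = 0.4893
  sum: 0.1876 + 0.4893 → r_corr = 0.6769 μm/a
Convert to mass loss: 0.6769 μm/a × 8.96 g/cm³ = 6.065 g·m⁻²·a⁻¹

r_corr = 6.06 g·m⁻²·a⁻¹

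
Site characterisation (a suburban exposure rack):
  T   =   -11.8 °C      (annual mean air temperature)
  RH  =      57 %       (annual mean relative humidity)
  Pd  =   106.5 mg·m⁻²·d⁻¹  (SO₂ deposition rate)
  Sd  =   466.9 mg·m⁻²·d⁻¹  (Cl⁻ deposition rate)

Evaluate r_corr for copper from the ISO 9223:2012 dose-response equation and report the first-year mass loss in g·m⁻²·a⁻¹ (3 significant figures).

r_corr = 2.40 g·m⁻²·a⁻¹

copper: f(T) = +0.126·(T−10) [T≤10 °C] = -2.7468
  SO₂ term: 0.0053·106.5^0.26·exp(0.059·57-2.7468) = 0.03304
  Sd branch = 0.01025·Sd^0.27·e^(0.036·RH+0.049·T) = 0.2352 μm/a
  sum: 0.03304 + 0.2352 → r_corr = 0.2683 μm/a
Convert to mass loss: 0.2683 μm/a × 8.96 g/cm³ = 2.404 g·m⁻²·a⁻¹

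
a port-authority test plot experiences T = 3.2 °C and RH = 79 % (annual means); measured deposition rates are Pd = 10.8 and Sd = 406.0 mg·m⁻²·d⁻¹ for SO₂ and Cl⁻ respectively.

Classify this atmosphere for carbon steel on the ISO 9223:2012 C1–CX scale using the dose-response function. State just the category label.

carbon steel: T≤10 °C ⇒ hinge +0.150·(3.2−10) = -1.0200
  sulphur-dioxide contribution → 10.68 μm/a
  chloride contribution → 65.12 μm/a
  total first-year rate 75.79 μm/a
Category bounds: 50…80 μm/a bracket r_corr ⇒ C4

C4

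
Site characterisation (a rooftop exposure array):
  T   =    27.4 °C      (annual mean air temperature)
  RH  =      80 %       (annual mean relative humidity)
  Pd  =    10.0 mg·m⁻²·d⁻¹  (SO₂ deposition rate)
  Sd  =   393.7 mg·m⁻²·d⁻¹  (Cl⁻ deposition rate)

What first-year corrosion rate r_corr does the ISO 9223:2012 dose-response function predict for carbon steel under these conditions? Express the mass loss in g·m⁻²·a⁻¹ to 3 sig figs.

carbon steel: T>10 °C ⇒ hinge -0.054·(27.4−10) = -0.9396
  SO₂ term: 1.77·10.0^0.52·exp(0.02·80-0.9396) = 11.34
  Sd branch = 0.102·Sd^0.62·e^(0.033·RH+0.04·T) = 173.8 μm/a
  r_corr = 11.34 + 173.8 = 185.2 μm/a
Convert to mass loss: 185.2 μm/a × 7.85 g/cm³ = 1454 g·m⁻²·a⁻¹

r_corr = 1.45e+03 g·m⁻²·a⁻¹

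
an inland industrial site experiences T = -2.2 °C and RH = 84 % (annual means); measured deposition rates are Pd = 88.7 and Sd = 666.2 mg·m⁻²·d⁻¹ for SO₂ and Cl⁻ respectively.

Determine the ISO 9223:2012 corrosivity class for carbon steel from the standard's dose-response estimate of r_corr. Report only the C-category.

carbon steel: f(T) = +0.150·(T−10) [T≤10 °C] = -1.8300
  Pd branch = 1.77·Pd^0.52·e^(0.02·RH+f) = 15.69 μm/a
  Cl⁻ term: 0.102·666.2^0.62·exp(0.033·84+0.04·-2.2) = 84.12
  r_corr = 15.69 + 84.12 = 99.81 μm/a
Category bounds: 80…200 μm/a bracket r_corr ⇒ C5

C5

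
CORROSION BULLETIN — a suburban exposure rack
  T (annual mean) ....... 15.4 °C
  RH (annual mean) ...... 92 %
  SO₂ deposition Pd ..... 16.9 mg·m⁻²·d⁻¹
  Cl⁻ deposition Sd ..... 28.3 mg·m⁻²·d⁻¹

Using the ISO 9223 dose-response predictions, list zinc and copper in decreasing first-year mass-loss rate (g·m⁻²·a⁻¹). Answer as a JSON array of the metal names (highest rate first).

["copper", "zinc"]

zinc: temperature factor f = -0.071·(5.4) = -0.3834
  SO₂ term: 0.0129·16.9^0.44·exp(0.046·92-0.3834) = 2.1
  Sd branch = 0.0175·Sd^0.57·e^(0.008·RH+0.085·T) = 0.9093 μm/a
  sum: 2.1 + 0.9093 → r_corr = 3.01 μm/a
  mass loss = 3.01 μm/a × 7.14 g/cm³ = 21.49 g·m⁻²·a⁻¹
copper: T>10 °C ⇒ hinge -0.080·(15.4−10) = -0.4320
  Pd branch = 0.0053·Pd^0.26·e^(0.059·RH+f) = 1.634 μm/a
  Sd branch = 0.01025·Sd^0.27·e^(0.036·RH+0.049·T) = 1.475 μm/a
  r_corr = 1.634 + 1.475 = 3.109 μm/a
  mass loss = 3.109 μm/a × 8.96 g/cm³ = 27.86 g·m⁻²·a⁻¹
Ordering by g·m⁻²·a⁻¹: copper (27.9) > zinc (21.5)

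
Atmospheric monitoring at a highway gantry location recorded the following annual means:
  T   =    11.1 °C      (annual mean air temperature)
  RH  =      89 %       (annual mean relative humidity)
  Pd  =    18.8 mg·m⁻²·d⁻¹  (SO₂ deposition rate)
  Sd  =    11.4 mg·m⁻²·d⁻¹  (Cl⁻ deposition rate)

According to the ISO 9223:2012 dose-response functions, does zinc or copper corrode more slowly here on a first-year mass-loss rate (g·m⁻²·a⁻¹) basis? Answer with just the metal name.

zinc: temperature factor f = -0.071·(1.1) = -0.0781
  SO₂ term: 0.0129·18.8^0.44·exp(0.046·89-0.0781) = 2.602
  Sd branch = 0.0175·Sd^0.57·e^(0.008·RH+0.085·T) = 0.3668 μm/a
  sum: 2.602 + 0.3668 → r_corr = 2.969 μm/a
  mass loss = 2.969 μm/a × 7.14 g/cm³ = 21.2 g·m⁻²·a⁻¹
copper: temperature factor f = -0.080·(1.1) = -0.0880
  SO₂ term: 0.0053·18.8^0.26·exp(0.059·89-0.0880) = 1.985
  Cl⁻ term: 0.01025·11.4^0.27·exp(0.036·89+0.049·11.1) = 0.839
  sum: 1.985 + 0.839 → r_corr = 2.824 μm/a
  mass loss = 2.824 μm/a × 8.96 g/cm³ = 25.31 g·m⁻²·a⁻¹
Ordering by g·m⁻²·a⁻¹: copper (25.3) > zinc (21.2)

zinc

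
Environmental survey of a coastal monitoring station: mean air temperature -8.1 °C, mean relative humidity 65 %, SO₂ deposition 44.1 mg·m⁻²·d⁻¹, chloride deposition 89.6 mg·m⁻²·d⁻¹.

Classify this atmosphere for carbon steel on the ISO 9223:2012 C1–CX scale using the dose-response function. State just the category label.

carbon steel: temperature factor f = +0.150·(-18.1) = -2.7150
  sulphur-dioxide contribution → 3.08 μm/a
  chloride contribution → 10.23 μm/a
  ⇒ r_corr(carbon steel) = 13.31 μm/a
13.3 μm/a falls in (1.3, 25] for carbon steel → category C2

C2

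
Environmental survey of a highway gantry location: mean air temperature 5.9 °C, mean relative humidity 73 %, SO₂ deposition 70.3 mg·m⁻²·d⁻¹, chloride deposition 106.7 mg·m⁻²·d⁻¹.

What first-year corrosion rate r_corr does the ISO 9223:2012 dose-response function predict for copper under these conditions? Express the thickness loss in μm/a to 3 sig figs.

r_corr = 1.38 μm/a

copper: temperature factor f = +0.126·(-4.1) = -0.5166
  sulphur-dioxide contribution → 0.709 μm/a
  chloride contribution → 0.6687 μm/a
  ⇒ r_corr(copper) = 1.378 μm/a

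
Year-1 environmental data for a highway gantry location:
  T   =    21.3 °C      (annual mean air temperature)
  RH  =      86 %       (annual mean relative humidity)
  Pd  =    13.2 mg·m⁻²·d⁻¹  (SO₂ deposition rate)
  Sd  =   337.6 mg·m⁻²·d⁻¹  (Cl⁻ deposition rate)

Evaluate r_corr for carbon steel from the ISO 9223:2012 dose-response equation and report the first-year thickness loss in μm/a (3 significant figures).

r_corr = 171 μm/a

carbon steel: f(T) = -0.054·(T−10) [T>10 °C] = -0.6102
  Pd branch = 1.77·Pd^0.52·e^(0.02·RH+f) = 20.54 μm/a
  Sd branch = 0.102·Sd^0.62·e^(0.033·RH+0.04·T) = 150.9 μm/a
  sum: 20.54 + 150.9 → r_corr = 171.5 μm/a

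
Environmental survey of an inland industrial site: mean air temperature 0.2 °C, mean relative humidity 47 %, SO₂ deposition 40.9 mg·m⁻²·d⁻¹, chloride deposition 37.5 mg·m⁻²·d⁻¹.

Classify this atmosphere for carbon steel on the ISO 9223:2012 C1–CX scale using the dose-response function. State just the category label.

carbon steel: temperature factor f = +0.150·(-9.8) = -1.4700
  SO₂ term: 1.77·40.9^0.52·exp(0.02·47-1.4700) = 7.176
  Sd branch = 0.102·Sd^0.62·e^(0.033·RH+0.04·T) = 4.587 μm/a
  r_corr = 7.176 + 4.587 = 11.76 μm/a
11.8 μm/a falls in (1.3, 25] for carbon steel → category C2

C2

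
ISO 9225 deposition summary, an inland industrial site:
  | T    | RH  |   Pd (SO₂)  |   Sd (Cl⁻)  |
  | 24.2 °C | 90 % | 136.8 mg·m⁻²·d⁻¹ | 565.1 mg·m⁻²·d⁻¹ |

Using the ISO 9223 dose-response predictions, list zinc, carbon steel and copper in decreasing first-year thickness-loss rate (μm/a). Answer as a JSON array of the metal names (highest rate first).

zinc: f(T) = -0.071·(T−10) [T>10 °C] = -1.0082
  SO₂ term: 0.0129·136.8^0.44·exp(0.046·90-1.0082) = 2.574
  Sd branch = 0.0175·Sd^0.57·e^(0.008·RH+0.085·T) = 10.42 μm/a
  sum: 2.574 + 10.42 → r_corr = 12.99 μm/a
carbon steel: f(T) = -0.054·(T−10) [T>10 °C] = -0.7668
  SO₂ term: 1.77·136.8^0.52·exp(0.02·90-0.7668) = 64.19
  Sd branch = 0.102·Sd^0.62·e^(0.033·RH+0.04·T) = 266.2 μm/a
  sum: 64.19 + 266.2 → r_corr = 330.4 μm/a
copper: T>10 °C ⇒ hinge -0.080·(24.2−10) = -1.1360
  SO₂ term: 0.0053·136.8^0.26·exp(0.059·90-1.1360) = 1.237
  Cl⁻ term: 0.01025·565.1^0.27·exp(0.036·90+0.049·24.2) = 4.741
  r_corr = 1.237 + 4.741 = 5.978 μm/a
Ordering by μm/a: carbon steel (330) > zinc (13) > copper (5.98)

["carbon steel", "zinc", "copper"]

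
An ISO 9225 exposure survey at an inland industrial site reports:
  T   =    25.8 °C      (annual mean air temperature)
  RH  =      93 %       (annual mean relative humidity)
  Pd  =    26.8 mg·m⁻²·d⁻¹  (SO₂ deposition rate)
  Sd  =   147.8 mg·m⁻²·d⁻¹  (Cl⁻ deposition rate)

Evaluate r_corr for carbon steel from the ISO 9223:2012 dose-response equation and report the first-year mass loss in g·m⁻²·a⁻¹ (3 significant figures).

carbon steel: f(T) = -0.054·(T−10) [T>10 °C] = -0.8532
  sulphur-dioxide contribution → 26.78 μm/a
  chloride contribution → 136.4 μm/a
  ⇒ r_corr(carbon steel) = 163.2 μm/a
Convert to mass loss: 163.2 μm/a × 7.85 g/cm³ = 1281 g·m⁻²·a⁻¹

r_corr = 1.28e+03 g·m⁻²·a⁻¹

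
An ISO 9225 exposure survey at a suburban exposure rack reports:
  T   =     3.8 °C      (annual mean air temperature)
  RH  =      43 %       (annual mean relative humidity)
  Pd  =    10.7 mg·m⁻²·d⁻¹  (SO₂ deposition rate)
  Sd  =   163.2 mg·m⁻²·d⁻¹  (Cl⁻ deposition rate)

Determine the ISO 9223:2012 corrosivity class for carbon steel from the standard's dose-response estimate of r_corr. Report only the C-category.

C2

carbon steel: T≤10 °C ⇒ hinge +0.150·(3.8−10) = -0.9300
  Pd branch = 1.77·Pd^0.52·e^(0.02·RH+f) = 5.66 μm/a
  Cl⁻ term: 0.102·163.2^0.62·exp(0.033·43+0.04·3.8) = 11.55
  sum: 5.66 + 11.55 → r_corr = 17.22 μm/a
ISO 9223 Table 2 (carbon steel): 1.3 < 17.2 ≤ 25 μm/a ⇒ C2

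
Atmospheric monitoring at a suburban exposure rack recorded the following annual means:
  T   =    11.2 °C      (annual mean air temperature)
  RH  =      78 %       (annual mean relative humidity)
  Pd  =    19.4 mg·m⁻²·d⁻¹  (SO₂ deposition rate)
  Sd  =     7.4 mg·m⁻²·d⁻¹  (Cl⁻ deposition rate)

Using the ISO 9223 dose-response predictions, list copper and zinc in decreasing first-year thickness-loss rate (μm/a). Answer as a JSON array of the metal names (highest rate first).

copper: temperature factor f = -0.080·(1.2) = -0.0960
  Pd branch = 0.0053·Pd^0.26·e^(0.059·RH+f) = 1.038 μm/a
  Sd branch = 0.01025·Sd^0.27·e^(0.036·RH+0.049·T) = 0.505 μm/a
  r_corr = 1.038 + 0.505 = 1.543 μm/a
zinc: f(T) = -0.071·(T−10) [T>10 °C] = -0.0852
  Pd branch = 0.0129·Pd^0.44·e^(0.046·RH+f) = 1.579 μm/a
  Sd branch = 0.0175·Sd^0.57·e^(0.008·RH+0.085·T) = 0.2648 μm/a
  r_corr = 1.579 + 0.2648 = 1.844 μm/a
Ordering by μm/a: zinc (1.84) > copper (1.54)

["zinc", "copper"]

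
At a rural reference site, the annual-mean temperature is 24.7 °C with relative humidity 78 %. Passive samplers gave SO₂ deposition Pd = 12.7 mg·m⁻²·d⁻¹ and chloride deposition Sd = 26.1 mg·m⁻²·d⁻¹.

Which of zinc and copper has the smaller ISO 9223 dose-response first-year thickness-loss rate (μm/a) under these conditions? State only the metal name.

zinc: T>10 °C ⇒ hinge -0.071·(24.7−10) = -1.0437
  Pd branch = 0.0129·Pd^0.44·e^(0.046·RH+f) = 0.5026 μm/a
  Sd branch = 0.0175·Sd^0.57·e^(0.008·RH+0.085·T) = 1.711 μm/a
  r_corr = 0.5026 + 1.711 = 2.214 μm/a
copper: T>10 °C ⇒ hinge -0.080·(24.7−10) = -1.1760
  SO₂ term: 0.0053·12.7^0.26·exp(0.059·78-1.1760) = 0.3156
  Cl⁻ term: 0.01025·26.1^0.27·exp(0.036·78+0.049·24.7) = 1.375
  sum: 0.3156 + 1.375 → r_corr = 1.691 μm/a
Ordering by μm/a: zinc (2.21) > copper (1.69)

copper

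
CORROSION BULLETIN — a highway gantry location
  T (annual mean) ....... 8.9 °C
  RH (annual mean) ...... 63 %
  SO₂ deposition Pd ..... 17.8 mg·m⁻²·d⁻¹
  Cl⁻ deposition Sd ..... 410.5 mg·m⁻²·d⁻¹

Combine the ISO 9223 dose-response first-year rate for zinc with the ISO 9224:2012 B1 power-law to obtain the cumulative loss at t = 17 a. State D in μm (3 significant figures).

D(17) = 27.0 μm

zinc: T≤10 °C ⇒ hinge +0.038·(8.9−10) = -0.0418
  SO₂ term: 0.0129·17.8^0.44·exp(0.046·63-0.0418) = 0.7965
  Cl⁻ term: 0.0175·410.5^0.57·exp(0.008·63+0.085·8.9) = 1.906
  r_corr = 0.7965 + 1.906 = 2.702 μm/a
Long-term exponent b (ISO 9224 Table 2, B1) = 0.813
  D(17) = 2.702 × 17^0.813 = 2.702 × 10.01 = 27.04 μm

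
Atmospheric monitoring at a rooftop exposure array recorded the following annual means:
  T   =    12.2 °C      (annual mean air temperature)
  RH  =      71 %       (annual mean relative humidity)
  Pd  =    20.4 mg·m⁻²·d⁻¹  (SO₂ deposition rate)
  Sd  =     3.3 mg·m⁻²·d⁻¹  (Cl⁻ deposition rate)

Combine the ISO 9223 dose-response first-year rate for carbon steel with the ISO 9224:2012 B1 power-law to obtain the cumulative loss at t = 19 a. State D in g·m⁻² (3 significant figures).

D(19) = 1.28e+03 g·m⁻²

carbon steel: f(T) = -0.054·(T−10) [T>10 °C] = -0.1188
  Pd branch = 1.77·Pd^0.52·e^(0.02·RH+f) = 31.19 μm/a
  Sd branch = 0.102·Sd^0.62·e^(0.033·RH+0.04·T) = 3.627 μm/a
  sum: 31.19 + 3.627 → r_corr = 34.82 μm/a
Power-law: D(19) = r_corr · 19^0.523
  D(19) = 34.82 × 19^0.523 = 34.82 × 4.664 = 162.4 μm
  Mass loss = 162.4 μm × 7.85 g/cm³ = 1275 g·m⁻²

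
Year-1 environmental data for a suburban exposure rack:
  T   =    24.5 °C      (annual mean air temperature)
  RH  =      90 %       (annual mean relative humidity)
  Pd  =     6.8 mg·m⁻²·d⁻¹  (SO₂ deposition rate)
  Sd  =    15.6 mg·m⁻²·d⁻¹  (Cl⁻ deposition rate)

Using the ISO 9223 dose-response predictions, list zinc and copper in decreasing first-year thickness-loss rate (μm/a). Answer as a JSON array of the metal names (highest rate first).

["copper", "zinc"]

zinc: T>10 °C ⇒ hinge -0.071·(24.5−10) = -1.0295
  SO₂ term: 0.0129·6.8^0.44·exp(0.046·90-1.0295) = 0.6726
  Cl⁻ term: 0.0175·15.6^0.57·exp(0.008·90+0.085·24.5) = 1.381
  r_corr = 0.6726 + 1.381 = 2.054 μm/a
copper: f(T) = -0.080·(T−10) [T>10 °C] = -1.1600
  Pd branch = 0.0053·Pd^0.26·e^(0.059·RH+f) = 0.5534 μm/a
  Sd branch = 0.01025·Sd^0.27·e^(0.036·RH+0.049·T) = 1.825 μm/a
  r_corr = 0.5534 + 1.825 = 2.379 μm/a
Ordering by μm/a: copper (2.38) > zinc (2.05)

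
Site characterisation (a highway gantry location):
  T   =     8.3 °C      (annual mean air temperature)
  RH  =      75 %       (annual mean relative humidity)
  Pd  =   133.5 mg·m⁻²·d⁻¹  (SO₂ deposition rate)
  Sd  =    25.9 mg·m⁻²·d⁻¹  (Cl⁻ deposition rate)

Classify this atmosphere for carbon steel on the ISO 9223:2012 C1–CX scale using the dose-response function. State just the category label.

carbon steel: f(T) = +0.150·(T−10) [T≤10 °C] = -0.2550
  sulphur-dioxide contribution → 78.33 μm/a
  chloride contribution → 12.7 μm/a
  ⇒ r_corr(carbon steel) = 91.03 μm/a
ISO 9223 Table 2 (carbon steel): 80 < 91 ≤ 200 μm/a ⇒ C5

C5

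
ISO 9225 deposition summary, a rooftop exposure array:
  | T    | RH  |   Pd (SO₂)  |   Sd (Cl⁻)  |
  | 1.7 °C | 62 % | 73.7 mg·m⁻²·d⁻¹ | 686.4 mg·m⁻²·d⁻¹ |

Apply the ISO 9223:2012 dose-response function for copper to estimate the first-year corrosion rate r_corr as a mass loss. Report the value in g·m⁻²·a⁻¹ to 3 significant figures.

r_corr = 7.41 g·m⁻²·a⁻¹

copper: f(T) = +0.126·(T−10) [T≤10 °C] = -1.0458
  SO₂ term: 0.0053·73.7^0.26·exp(0.059·62-1.0458) = 0.2209
  Cl⁻ term: 0.01025·686.4^0.27·exp(0.036·62+0.049·1.7) = 0.6055
  r_corr = 0.2209 + 0.6055 = 0.8265 μm/a
Convert to mass loss: 0.8265 μm/a × 8.96 g/cm³ = 7.405 g·m⁻²·a⁻¹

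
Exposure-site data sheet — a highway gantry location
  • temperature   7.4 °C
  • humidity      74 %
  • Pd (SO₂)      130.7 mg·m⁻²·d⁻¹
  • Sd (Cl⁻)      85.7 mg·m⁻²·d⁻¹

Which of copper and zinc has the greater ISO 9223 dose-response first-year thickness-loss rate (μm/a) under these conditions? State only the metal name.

zinc

copper: temperature factor f = +0.126·(-2.6) = -0.3276
  sulphur-dioxide contribution → 1.067 μm/a
  chloride contribution → 0.7032 μm/a
  total first-year rate 1.771 μm/a
zinc: T≤10 °C ⇒ hinge +0.038·(7.4−10) = -0.0988
  sulphur-dioxide contribution → 3 μm/a
  chloride contribution → 0.7501 μm/a
  ⇒ r_corr(zinc) = 3.75 μm/a
Ordering by μm/a: zinc (3.75) > copper (1.77)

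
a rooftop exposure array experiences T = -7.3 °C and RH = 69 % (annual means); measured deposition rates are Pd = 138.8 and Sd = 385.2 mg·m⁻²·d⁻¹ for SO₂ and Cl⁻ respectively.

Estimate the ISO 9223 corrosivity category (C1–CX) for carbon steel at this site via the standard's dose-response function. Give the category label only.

carbon steel: f(T) = +0.150·(T−10) [T≤10 °C] = -2.5950
  sulphur-dioxide contribution → 6.829 μm/a
  chloride contribution → 29.77 μm/a
  ⇒ r_corr(carbon steel) = 36.6 μm/a
36.6 μm/a falls in (25, 50] for carbon steel → category C3

C3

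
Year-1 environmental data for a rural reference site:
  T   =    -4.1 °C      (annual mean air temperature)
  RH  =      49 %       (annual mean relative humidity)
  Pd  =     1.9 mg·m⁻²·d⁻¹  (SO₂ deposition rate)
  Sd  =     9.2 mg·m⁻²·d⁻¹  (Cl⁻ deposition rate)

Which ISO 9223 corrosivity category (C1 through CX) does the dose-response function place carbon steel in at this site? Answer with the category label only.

C2

carbon steel: f(T) = +0.150·(T−10) [T≤10 °C] = -2.1150
  SO₂ term: 1.77·1.9^0.52·exp(0.02·49-2.1150) = 0.7943
  Cl⁻ term: 0.102·9.2^0.62·exp(0.033·49+0.04·-4.1) = 1.727
  r_corr = 0.7943 + 1.727 = 2.521 μm/a
ISO 9223 Table 2 (carbon steel): 1.3 < 2.52 ≤ 25 μm/a ⇒ C2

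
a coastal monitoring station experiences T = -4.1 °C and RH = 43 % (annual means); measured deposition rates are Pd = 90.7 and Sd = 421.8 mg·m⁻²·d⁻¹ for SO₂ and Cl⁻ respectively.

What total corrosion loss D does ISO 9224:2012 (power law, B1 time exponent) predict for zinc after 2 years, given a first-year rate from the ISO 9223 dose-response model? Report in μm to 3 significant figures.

zinc: T≤10 °C ⇒ hinge +0.038·(-4.1−10) = -0.5358
  sulphur-dioxide contribution → 0.3965 μm/a
  chloride contribution → 0.5463 μm/a
  ⇒ r_corr(zinc) = 0.9428 μm/a
Power-law: D(2) = r_corr · 2^0.813
  D(2) = 0.9428 × 2^0.813 = 0.9428 × 1.757 = 1.656 μm

D(2) = 1.66 μm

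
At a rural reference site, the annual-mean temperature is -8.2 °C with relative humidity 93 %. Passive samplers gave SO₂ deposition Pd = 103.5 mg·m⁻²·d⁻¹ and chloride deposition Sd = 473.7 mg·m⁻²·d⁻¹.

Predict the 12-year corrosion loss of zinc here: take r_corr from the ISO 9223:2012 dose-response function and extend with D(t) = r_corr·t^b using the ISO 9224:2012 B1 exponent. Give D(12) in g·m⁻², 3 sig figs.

D(12) = 226 g·m⁻²

zinc: temperature factor f = +0.038·(-18.2) = -0.6916
  SO₂ term: 0.0129·103.5^0.44·exp(0.046·93-0.6916) = 3.587
  Sd branch = 0.0175·Sd^0.57·e^(0.008·RH+0.085·T) = 0.6145 μm/a
  sum: 3.587 + 0.6145 → r_corr = 4.201 μm/a
Long-term exponent b (ISO 9224 Table 2, B1) = 0.813
  D(12) = 4.201 × 12^0.813 = 4.201 × 7.54 = 31.68 μm
  Mass loss = 31.68 μm × 7.14 g/cm³ = 226.2 g·m⁻²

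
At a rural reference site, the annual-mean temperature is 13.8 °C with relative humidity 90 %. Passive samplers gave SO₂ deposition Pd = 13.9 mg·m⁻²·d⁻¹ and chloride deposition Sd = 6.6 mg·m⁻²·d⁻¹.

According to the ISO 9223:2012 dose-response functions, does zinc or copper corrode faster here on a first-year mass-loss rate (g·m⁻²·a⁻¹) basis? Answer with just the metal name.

zinc: T>10 °C ⇒ hinge -0.071·(13.8−10) = -0.2698
  SO₂ term: 0.0129·13.9^0.44·exp(0.046·90-0.2698) = 1.969
  Cl⁻ term: 0.0175·6.6^0.57·exp(0.008·90+0.085·13.8) = 0.3406
  r_corr = 1.969 + 0.3406 = 2.31 μm/a
  mass loss = 2.31 μm/a × 7.14 g/cm³ = 16.49 g·m⁻²·a⁻¹
copper: T>10 °C ⇒ hinge -0.080·(13.8−10) = -0.3040
  SO₂ term: 0.0053·13.9^0.26·exp(0.059·90-0.3040) = 1.569
  Sd branch = 0.01025·Sd^0.27·e^(0.036·RH+0.049·T) = 0.8566 μm/a
  sum: 1.569 + 0.8566 → r_corr = 2.425 μm/a
  mass loss = 2.425 μm/a × 8.96 g/cm³ = 21.73 g·m⁻²·a⁻¹
Ordering by g·m⁻²·a⁻¹: copper (21.7) > zinc (16.5)

copper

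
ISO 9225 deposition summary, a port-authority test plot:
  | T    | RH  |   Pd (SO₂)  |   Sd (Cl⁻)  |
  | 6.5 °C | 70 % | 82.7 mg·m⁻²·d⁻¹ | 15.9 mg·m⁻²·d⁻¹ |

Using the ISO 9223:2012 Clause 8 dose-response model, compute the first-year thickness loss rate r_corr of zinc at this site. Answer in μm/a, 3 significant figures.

zinc: T≤10 °C ⇒ hinge +0.038·(6.5−10) = -0.1330
  Pd branch = 0.0129·Pd^0.44·e^(0.046·RH+f) = 1.972 μm/a
  Sd branch = 0.0175·Sd^0.57·e^(0.008·RH+0.085·T) = 0.2576 μm/a
  r_corr = 1.972 + 0.2576 = 2.23 μm/a

r_corr = 2.23 μm/a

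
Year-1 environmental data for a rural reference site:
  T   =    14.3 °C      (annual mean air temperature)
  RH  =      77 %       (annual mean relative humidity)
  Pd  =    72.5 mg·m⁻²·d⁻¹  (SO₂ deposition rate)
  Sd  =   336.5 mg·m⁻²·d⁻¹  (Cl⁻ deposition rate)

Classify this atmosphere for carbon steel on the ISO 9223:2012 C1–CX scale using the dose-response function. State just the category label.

C5

carbon steel: T>10 °C ⇒ hinge -0.054·(14.3−10) = -0.2322
  Pd branch = 1.77·Pd^0.52·e^(0.02·RH+f) = 60.72 μm/a
  Cl⁻ term: 0.102·336.5^0.62·exp(0.033·77+0.04·14.3) = 84.58
  sum: 60.72 + 84.58 → r_corr = 145.3 μm/a
ISO 9223 Table 2 (carbon steel): 80 < 145 ≤ 200 μm/a ⇒ C5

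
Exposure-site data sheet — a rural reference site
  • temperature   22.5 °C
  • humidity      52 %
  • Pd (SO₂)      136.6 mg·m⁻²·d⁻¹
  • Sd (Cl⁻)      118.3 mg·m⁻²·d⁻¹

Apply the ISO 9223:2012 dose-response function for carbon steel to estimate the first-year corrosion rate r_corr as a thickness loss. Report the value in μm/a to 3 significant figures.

carbon steel: f(T) = -0.054·(T−10) [T>10 °C] = -0.6750
  sulphur-dioxide contribution → 32.88 μm/a
  chloride contribution → 26.91 μm/a
  ⇒ r_corr(carbon steel) = 59.79 μm/a

r_corr = 59.8 μm/a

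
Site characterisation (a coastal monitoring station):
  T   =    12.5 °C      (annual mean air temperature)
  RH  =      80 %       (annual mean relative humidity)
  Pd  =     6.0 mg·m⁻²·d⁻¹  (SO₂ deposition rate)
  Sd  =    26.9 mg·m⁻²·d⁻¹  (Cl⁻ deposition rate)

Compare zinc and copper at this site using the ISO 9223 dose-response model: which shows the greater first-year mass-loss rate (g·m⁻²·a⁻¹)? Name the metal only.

copper

zinc: T>10 °C ⇒ hinge -0.071·(12.5−10) = -0.1775
  sulphur-dioxide contribution → 0.9421 μm/a
  chloride contribution → 0.6272 μm/a
  total first-year rate 1.569 μm/a
  mass loss = 1.569 μm/a × 7.14 g/cm³ = 11.2 g·m⁻²·a⁻¹
copper: f(T) = -0.080·(T−10) [T>10 °C] = -0.2000
  sulphur-dioxide contribution → 0.7755 μm/a
  chloride contribution → 0.8195 μm/a
  total first-year rate 1.595 μm/a
  mass loss = 1.595 μm/a × 8.96 g/cm³ = 14.29 g·m⁻²·a⁻¹
Ordering by g·m⁻²·a⁻¹: copper (14.3) > zinc (11.2)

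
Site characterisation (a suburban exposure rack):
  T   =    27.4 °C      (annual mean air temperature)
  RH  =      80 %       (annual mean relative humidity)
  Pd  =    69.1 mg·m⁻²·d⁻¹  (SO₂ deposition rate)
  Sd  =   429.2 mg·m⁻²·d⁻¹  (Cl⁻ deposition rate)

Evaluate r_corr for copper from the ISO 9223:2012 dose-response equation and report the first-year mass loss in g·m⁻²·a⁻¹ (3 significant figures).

r_corr = 36.2 g·m⁻²·a⁻¹

copper: f(T) = -0.080·(T−10) [T>10 °C] = -1.3920
  Pd branch = 0.0053·Pd^0.26·e^(0.059·RH+f) = 0.4445 μm/a
  Cl⁻ term: 0.01025·429.2^0.27·exp(0.036·80+0.049·27.4) = 3.592
  sum: 0.4445 + 3.592 → r_corr = 4.037 μm/a
Convert to mass loss: 4.037 μm/a × 8.96 g/cm³ = 36.17 g·m⁻²·a⁻¹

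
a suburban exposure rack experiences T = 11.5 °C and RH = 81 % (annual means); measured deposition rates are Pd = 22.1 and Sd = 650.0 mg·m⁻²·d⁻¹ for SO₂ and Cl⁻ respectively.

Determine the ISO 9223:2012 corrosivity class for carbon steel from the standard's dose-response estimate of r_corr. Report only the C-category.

C5

carbon steel: temperature factor f = -0.054·(1.5) = -0.0810
  Pd branch = 1.77·Pd^0.52·e^(0.02·RH+f) = 41.25 μm/a
  Cl⁻ term: 0.102·650.0^0.62·exp(0.033·81+0.04·11.5) = 129.8
  r_corr = 41.25 + 129.8 = 171 μm/a
171 μm/a falls in (80, 200] for carbon steel → category C5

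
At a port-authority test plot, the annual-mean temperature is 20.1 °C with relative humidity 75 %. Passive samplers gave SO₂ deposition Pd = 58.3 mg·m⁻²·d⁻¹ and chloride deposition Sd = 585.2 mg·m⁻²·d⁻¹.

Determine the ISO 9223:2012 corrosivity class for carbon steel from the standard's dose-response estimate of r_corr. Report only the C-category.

C5

carbon steel: T>10 °C ⇒ hinge -0.054·(20.1−10) = -0.5454
  SO₂ term: 1.77·58.3^0.52·exp(0.02·75-0.5454) = 38.08
  Sd branch = 0.102·Sd^0.62·e^(0.033·RH+0.04·T) = 140.7 μm/a
  sum: 38.08 + 140.7 → r_corr = 178.8 μm/a
Category bounds: 80…200 μm/a bracket r_corr ⇒ C5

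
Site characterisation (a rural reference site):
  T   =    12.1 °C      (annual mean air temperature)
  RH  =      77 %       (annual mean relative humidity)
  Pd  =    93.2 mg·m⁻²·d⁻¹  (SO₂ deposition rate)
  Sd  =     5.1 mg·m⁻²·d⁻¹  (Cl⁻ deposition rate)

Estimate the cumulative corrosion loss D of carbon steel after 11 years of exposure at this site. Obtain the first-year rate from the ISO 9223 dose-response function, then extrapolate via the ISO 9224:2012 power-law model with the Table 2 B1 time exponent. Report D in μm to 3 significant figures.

D(11) = 293 μm

carbon steel: f(T) = -0.054·(T−10) [T>10 °C] = -0.1134
  SO₂ term: 1.77·93.2^0.52·exp(0.02·77-0.1134) = 77.92
  Sd branch = 0.102·Sd^0.62·e^(0.033·RH+0.04·T) = 5.768 μm/a
  r_corr = 77.92 + 5.768 = 83.69 μm/a
ISO 9224: D(t) = r_corr · t^b with b = 0.523 (carbon steel, B1)
  D(11) = 83.69 × 11^0.523 = 83.69 × 3.505 = 293.3 μm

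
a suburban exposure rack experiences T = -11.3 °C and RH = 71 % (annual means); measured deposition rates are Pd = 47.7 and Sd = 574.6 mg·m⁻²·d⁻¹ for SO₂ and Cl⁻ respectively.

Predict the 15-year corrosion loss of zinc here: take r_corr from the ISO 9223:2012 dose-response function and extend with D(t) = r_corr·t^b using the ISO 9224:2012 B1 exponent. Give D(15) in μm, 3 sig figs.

D(15) = 11.4 μm

zinc: f(T) = +0.038·(T−10) [T≤10 °C] = -0.8094
  Pd branch = 0.0129·Pd^0.44·e^(0.046·RH+f) = 0.8242 μm/a
  Sd branch = 0.0175·Sd^0.57·e^(0.008·RH+0.085·T) = 0.442 μm/a
  r_corr = 0.8242 + 0.442 = 1.266 μm/a
Power-law: D(15) = r_corr · 15^0.813
  D(15) = 1.266 × 15^0.813 = 1.266 × 9.04 = 11.45 μm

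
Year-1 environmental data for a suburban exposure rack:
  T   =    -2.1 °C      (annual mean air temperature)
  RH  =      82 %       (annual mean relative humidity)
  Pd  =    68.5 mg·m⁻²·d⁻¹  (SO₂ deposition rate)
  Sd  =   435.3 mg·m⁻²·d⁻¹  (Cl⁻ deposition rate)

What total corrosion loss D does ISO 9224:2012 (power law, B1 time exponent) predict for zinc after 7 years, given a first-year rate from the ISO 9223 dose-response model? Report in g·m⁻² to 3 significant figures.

zinc: T≤10 °C ⇒ hinge +0.038·(-2.1−10) = -0.4598
  Pd branch = 0.0129·Pd^0.44·e^(0.046·RH+f) = 2.274 μm/a
  Sd branch = 0.0175·Sd^0.57·e^(0.008·RH+0.085·T) = 0.9006 μm/a
  sum: 2.274 + 0.9006 → r_corr = 3.174 μm/a
Long-term exponent b (ISO 9224 Table 2, B1) = 0.813
  D(7) = 3.174 × 7^0.813 = 3.174 × 4.865 = 15.44 μm
  Mass loss = 15.44 μm × 7.14 g/cm³ = 110.3 g·m⁻²

D(7) = 110 g·m⁻²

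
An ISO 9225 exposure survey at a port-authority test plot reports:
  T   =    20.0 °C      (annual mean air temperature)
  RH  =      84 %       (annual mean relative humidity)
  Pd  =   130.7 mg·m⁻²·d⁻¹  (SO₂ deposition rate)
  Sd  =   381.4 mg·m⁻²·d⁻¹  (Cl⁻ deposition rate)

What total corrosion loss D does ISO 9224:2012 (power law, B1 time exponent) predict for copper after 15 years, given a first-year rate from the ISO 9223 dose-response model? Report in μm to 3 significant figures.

copper: T>10 °C ⇒ hinge -0.080·(20.0−10) = -0.8000
  Pd branch = 0.0053·Pd^0.26·e^(0.059·RH+f) = 1.201 μm/a
  Cl⁻ term: 0.01025·381.4^0.27·exp(0.036·84+0.049·20.0) = 2.796
  r_corr = 1.201 + 2.796 = 3.997 μm/a
ISO 9224: D(t) = r_corr · t^b with b = 0.667 (copper, B1)
  D(15) = 3.997 × 15^0.667 = 3.997 × 6.088 = 24.33 μm

D(15) = 24.3 μm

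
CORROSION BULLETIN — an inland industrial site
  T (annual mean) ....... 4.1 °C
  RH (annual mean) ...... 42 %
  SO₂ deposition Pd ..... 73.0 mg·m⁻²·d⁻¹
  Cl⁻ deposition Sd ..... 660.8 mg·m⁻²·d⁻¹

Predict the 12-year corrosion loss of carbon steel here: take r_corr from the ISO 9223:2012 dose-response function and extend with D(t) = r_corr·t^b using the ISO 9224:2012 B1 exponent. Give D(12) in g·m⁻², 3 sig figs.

carbon steel: f(T) = +0.150·(T−10) [T≤10 °C] = -0.8850
  sulphur-dioxide contribution → 15.75 μm/a
  chloride contribution → 26.93 μm/a
  total first-year rate 42.68 μm/a
Power-law: D(12) = r_corr · 12^0.523
  D(12) = 42.68 × 12^0.523 = 42.68 × 3.668 = 156.5 μm
  Mass loss = 156.5 μm × 7.85 g/cm³ = 1229 g·m⁻²

D(12) = 1.23e+03 g·m⁻²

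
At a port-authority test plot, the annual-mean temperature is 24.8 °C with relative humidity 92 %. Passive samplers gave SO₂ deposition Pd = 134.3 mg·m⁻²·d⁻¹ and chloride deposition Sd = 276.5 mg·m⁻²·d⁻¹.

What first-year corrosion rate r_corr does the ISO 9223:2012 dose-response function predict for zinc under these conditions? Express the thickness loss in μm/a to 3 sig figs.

r_corr = 10.1 μm/a

zinc: T>10 °C ⇒ hinge -0.071·(24.8−10) = -1.0508
  Pd branch = 0.0129·Pd^0.44·e^(0.046·RH+f) = 2.682 μm/a
  Cl⁻ term: 0.0175·276.5^0.57·exp(0.008·92+0.085·24.8) = 7.412
  sum: 2.682 + 7.412 → r_corr = 10.09 μm/a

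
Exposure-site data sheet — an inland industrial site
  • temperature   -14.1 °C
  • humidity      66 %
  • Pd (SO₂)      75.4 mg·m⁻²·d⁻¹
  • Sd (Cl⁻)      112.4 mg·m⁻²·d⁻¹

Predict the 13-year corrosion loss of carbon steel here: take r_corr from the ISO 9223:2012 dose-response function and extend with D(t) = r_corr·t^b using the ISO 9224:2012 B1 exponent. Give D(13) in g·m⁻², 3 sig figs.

carbon steel: f(T) = +0.150·(T−10) [T≤10 °C] = -3.6150
  sulphur-dioxide contribution → 1.688 μm/a
  chloride contribution → 9.573 μm/a
  ⇒ r_corr(carbon steel) = 11.26 μm/a
ISO 9224: D(t) = r_corr · t^b with b = 0.523 (carbon steel, B1)
  D(13) = 11.26 × 13^0.523 = 11.26 × 3.825 = 43.07 μm
  Mass loss = 43.07 μm × 7.85 g/cm³ = 338.1 g·m⁻²

D(13) = 338 g·m⁻²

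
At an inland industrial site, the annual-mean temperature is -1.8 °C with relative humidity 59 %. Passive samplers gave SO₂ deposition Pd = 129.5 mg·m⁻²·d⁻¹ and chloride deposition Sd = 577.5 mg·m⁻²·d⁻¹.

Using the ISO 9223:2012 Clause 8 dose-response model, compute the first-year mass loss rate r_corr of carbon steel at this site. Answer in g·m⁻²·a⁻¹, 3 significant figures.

carbon steel: f(T) = +0.150·(T−10) [T≤10 °C] = -1.7700
  sulphur-dioxide contribution → 12.31 μm/a
  chloride contribution → 34.28 μm/a
  ⇒ r_corr(carbon steel) = 46.59 μm/a
Convert to mass loss: 46.59 μm/a × 7.85 g/cm³ = 365.7 g·m⁻²·a⁻¹

r_corr = 366 g·m⁻²·a⁻¹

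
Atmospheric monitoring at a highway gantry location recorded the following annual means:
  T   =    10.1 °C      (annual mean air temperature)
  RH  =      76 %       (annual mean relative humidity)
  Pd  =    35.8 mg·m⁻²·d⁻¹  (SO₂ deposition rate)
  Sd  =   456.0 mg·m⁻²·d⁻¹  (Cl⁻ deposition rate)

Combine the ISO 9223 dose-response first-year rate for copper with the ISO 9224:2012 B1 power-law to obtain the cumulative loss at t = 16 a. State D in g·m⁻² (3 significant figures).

D(16) = 144 g·m⁻²

copper: f(T) = -0.080·(T−10) [T>10 °C] = -0.0080
  SO₂ term: 0.0053·35.8^0.26·exp(0.059·76-0.0080) = 1.181
  Sd branch = 0.01025·Sd^0.27·e^(0.036·RH+0.049·T) = 1.355 μm/a
  sum: 1.181 + 1.355 → r_corr = 2.535 μm/a
Long-term exponent b (ISO 9224 Table 2, B1) = 0.667
  D(16) = 2.535 × 16^0.667 = 2.535 × 6.355 = 16.11 μm
  Mass loss = 16.11 μm × 8.96 g/cm³ = 144.4 g·m⁻²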